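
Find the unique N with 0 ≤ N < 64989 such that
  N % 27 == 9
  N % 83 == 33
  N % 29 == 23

From N ≡ 9 (mod 27) write N = 9 + 27t. Substituting into N ≡ 33 (mod 83) gives 27t ≡ 24 (mod 83), and since 27⁻¹ ≡ 40 (mod 83), t ≡ 47. Hence N ≡ 9 + 27·47 = 1278 (mod 2241).
From N ≡ 1278 (mod 2241) write N = 1278 + 2241t. Substituting into N ≡ 23 (mod 29) gives 2241t ≡ 21 (mod 29), and since 8⁻¹ ≡ 11 (mod 29), t ≡ 28. Hence N ≡ 1278 + 2241·28 = 64026 (mod 64989).

64026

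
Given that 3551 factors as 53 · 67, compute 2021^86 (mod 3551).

Mod 53: 2021 ≡ 7; by Fermat, exponent reduces to 86 mod 52 = 34; 7^34 ≡ 44 (mod 53).
Mod 67: 2021 ≡ 11; by Fermat, exponent reduces to 86 mod 66 = 20; 11^20 ≡ 39 (mod 67).
Combine by CRT: x ≡ 44 (mod 53), x ≡ 39 (mod 67) ⇒ x ≡ 2853 (mod 3551).

2853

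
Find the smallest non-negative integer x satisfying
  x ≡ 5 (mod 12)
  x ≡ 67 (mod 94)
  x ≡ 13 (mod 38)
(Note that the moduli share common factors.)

6929

gcd(12, 94) = 2 and 2 | (67 − 5), so the pair is consistent; merging gives x ≡ 161 (mod 564), where 564 = lcm(12, 94).
gcd(564, 38) = 2 and 2 | (13 − 161), so the pair is consistent; merging gives x ≡ 6929 (mod 10716), where 10716 = lcm(564, 38).
The solution is unique modulo lcm(12, 94, 38) = 10716.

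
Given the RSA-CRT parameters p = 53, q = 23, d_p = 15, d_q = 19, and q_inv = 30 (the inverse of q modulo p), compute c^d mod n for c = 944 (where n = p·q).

1013

m₁ = c^(d_p) mod p: c ≡ 43 (mod 53), and 43^15 mod 53 = 6.
m₂ = c^(d_q) mod q: c ≡ 1 (mod 23), and 1^19 mod 23 = 1.
h = q_inv·(m₁ − m₂) mod p = 30·(6 − 1) mod 53 = 44.
m = m₂ + h·q = 1 + 44·23 = 1013.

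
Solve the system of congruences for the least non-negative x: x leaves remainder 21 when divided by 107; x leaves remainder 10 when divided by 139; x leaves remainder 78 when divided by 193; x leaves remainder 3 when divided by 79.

The moduli are pairwise coprime; N = 107·139·193·79 = 226768631.
N/107 = 2119333; 2119333 ≡ 91 (mod 107); 91·20 ≡ 1, so inverse 20.
N/139 = 1631429; 1631429 ≡ 125 (mod 139); 125·129 ≡ 1, so inverse 129.
N/193 = 1174967; 1174967 ≡ 176 (mod 193); 176·34 ≡ 1, so inverse 34.
N/79 = 2870489; 2870489 ≡ 24 (mod 79); 24·56 ≡ 1, so inverse 56.
x ≡ 21·2119333·20 + 10·1631429·129 + 78·1174967·34 + 3·2870489·56 = 6592917906.
6592917906 mod 226768631 = 16627607.

16627607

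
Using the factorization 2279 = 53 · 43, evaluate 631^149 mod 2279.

406

Mod 53: 631 ≡ 48; by Fermat, exponent reduces to 149 mod 52 = 45; 48^45 ≡ 35 (mod 53).
Mod 43: 631 ≡ 29; by Fermat, exponent reduces to 149 mod 42 = 23; 29^23 ≡ 19 (mod 43).
Combine by CRT: x ≡ 35 (mod 53), x ≡ 19 (mod 43) ⇒ x ≡ 406 (mod 2279).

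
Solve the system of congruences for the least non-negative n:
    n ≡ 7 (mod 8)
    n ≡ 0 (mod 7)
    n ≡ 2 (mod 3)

119

Combine the congruences pairwise.
From n ≡ 7 (mod 8) write n = 7 + 8t. Substituting into n ≡ 0 (mod 7) gives 8t ≡ 0 (mod 7), and since 1⁻¹ ≡ 1 (mod 7), t ≡ 0. Hence n ≡ 7 + 8·0 = 7 (mod 56).
From n ≡ 7 (mod 56) write n = 7 + 56t. Substituting into n ≡ 2 (mod 3) gives 56t ≡ 1 (mod 3), and since 2⁻¹ ≡ 2 (mod 3), t ≡ 2. Hence n ≡ 7 + 56·2 = 119 (mod 168).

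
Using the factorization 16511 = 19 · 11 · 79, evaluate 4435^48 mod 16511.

Mod 19: 4435 ≡ 8; by Fermat, exponent reduces to 48 mod 18 = 12; 8^12 ≡ 1 (mod 19).
Mod 11: 4435 ≡ 2; by Fermat, exponent reduces to 48 mod 10 = 8; 2^8 ≡ 3 (mod 11).
Mod 79: 4435 ≡ 11; 11^48 ≡ 10 (mod 79).
Combine by CRT: x ≡ 1 (mod 19), x ≡ 3 (mod 11), x ≡ 10 (mod 79) ⇒ x ≡ 2775 (mod 16511).

2775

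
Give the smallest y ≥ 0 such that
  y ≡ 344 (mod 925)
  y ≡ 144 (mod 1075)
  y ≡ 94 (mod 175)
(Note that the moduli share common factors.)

gcd(925, 1075) = 25 and 25 | (144 − 344), so the pair is consistent; merging gives y ≡ 28094 (mod 39775), where 39775 = lcm(925, 1075).
gcd(39775, 175) = 25 and 25 | (94 − 28094), so the pair is consistent; merging gives y ≡ 28094 (mod 278425), where 278425 = lcm(39775, 175).
The solution is unique modulo lcm(925, 1075, 175) = 278425.

28094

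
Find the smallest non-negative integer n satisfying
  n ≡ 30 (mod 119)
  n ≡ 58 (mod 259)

2648

gcd(119, 259) = 7 and 7 | (58 − 30), so the pair is consistent; merging gives n ≡ 2648 (mod 4403), where 4403 = lcm(119, 259).
The solution is unique modulo lcm(119, 259) = 4403.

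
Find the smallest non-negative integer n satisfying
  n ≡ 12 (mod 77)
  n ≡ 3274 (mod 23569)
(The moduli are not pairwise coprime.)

gcd(77, 23569) = 7 and 7 | (3274 − 12), so the pair is consistent; merging gives n ≡ 168257 (mod 259259), where 259259 = lcm(77, 23569).
The solution is unique modulo lcm(77, 23569) = 259259.

168257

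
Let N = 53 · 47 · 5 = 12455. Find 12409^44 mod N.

471

Mod 53: 12409 ≡ 7; 7^44 ≡ 47 (mod 53).
Mod 47: 12409 ≡ 1; 1^44 ≡ 1 (mod 47).
Mod 5: 12409 ≡ 4; since 4 | 44, by Fermat 4^44 ≡ 1 (mod 5).
Combine by CRT: x ≡ 47 (mod 53), x ≡ 1 (mod 47), x ≡ 1 (mod 5) ⇒ x ≡ 471 (mod 12455).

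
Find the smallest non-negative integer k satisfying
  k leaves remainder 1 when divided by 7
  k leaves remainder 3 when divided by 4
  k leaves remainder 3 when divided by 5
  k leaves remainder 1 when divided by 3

The moduli are pairwise coprime; N = 7·4·5·3 = 420.
N/7 = 60; 60 ≡ 4 (mod 7); 4·2 ≡ 1, so inverse 2.
N/4 = 105; 105 ≡ 1 (mod 4), inverse 1.
N/5 = 84; 84 ≡ 4 (mod 5); 4·4 ≡ 1, so inverse 4.
N/3 = 140; 140 ≡ 2 (mod 3); 2·2 ≡ 1, so inverse 2.
k ≡ 1·60·2 + 3·105·1 + 3·84·4 + 1·140·2 = 1723.
1723 mod 420 = 43.

43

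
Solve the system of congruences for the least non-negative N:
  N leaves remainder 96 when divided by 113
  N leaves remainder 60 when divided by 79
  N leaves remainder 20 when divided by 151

426897

From N ≡ 96 (mod 113) write N = 96 + 113t. Substituting into N ≡ 60 (mod 79) gives 113t ≡ 43 (mod 79), and since 34⁻¹ ≡ 7 (mod 79), t ≡ 64. Hence N ≡ 96 + 113·64 = 7328 (mod 8927).
From N ≡ 7328 (mod 8927) write N = 7328 + 8927t. Substituting into N ≡ 20 (mod 151) gives 8927t ≡ 91 (mod 151), and since 18⁻¹ ≡ 42 (mod 151), t ≡ 47. Hence N ≡ 7328 + 8927·47 = 426897 (mod 1347977).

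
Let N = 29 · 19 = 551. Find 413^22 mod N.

36

Mod 29: 413 ≡ 7; 7^22 ≡ 7 (mod 29).
Mod 19: 413 ≡ 14; by Fermat, exponent reduces to 22 mod 18 = 4; 14^4 ≡ 17 (mod 19).
Combine by CRT: x ≡ 7 (mod 29), x ≡ 17 (mod 19) ⇒ x ≡ 36 (mod 551).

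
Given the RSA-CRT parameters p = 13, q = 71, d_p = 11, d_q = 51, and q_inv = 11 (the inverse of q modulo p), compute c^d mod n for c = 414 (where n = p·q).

383

m₁ = c^(d_p) mod p: c ≡ 11 (mod 13), and 11^11 mod 13 = 6.
m₂ = c^(d_q) mod q: c ≡ 59 (mod 71), and 59^51 mod 71 = 28.
h = q_inv·(m₁ − m₂) mod p = 11·(6 − 28) mod 13 = 5.
m = m₂ + h·q = 28 + 5·71 = 383.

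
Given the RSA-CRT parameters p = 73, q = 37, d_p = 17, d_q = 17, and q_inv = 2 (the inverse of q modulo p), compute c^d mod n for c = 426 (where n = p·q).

2403

m₁ = c^(d_p) mod p: c ≡ 61 (mod 73), and 61^17 mod 73 = 67.
m₂ = c^(d_q) mod q: c ≡ 19 (mod 37), and 19^17 mod 37 = 35.
h = q_inv·(m₁ − m₂) mod p = 2·(67 − 35) mod 73 = 64.
m = m₂ + h·q = 35 + 64·37 = 2403.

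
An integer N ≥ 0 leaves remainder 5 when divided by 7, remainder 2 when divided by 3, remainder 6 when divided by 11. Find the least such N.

The moduli are pairwise coprime; M = 7·3·11 = 231.
M/7 = 33; 33 ≡ 5 (mod 7); 5·3 ≡ 1, so inverse 3.
M/3 = 77; 77 ≡ 2 (mod 3); 2·2 ≡ 1, so inverse 2.
M/11 = 21; 21 ≡ 10 (mod 11); 10·10 ≡ 1, so inverse 10.
N ≡ 5·33·3 + 2·77·2 + 6·21·10 = 2063.
2063 mod 231 = 215.

215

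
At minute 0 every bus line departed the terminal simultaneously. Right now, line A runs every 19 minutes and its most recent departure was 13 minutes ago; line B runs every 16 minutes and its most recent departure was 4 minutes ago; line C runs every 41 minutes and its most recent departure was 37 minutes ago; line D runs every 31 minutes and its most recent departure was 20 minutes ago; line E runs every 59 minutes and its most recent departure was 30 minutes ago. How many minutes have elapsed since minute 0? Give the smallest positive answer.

16692900

The moduli are pairwise coprime; N = 19·16·41·31·59 = 22796656.
N/19 = 1199824; 1199824 ≡ 12 (mod 19); 12·8 ≡ 1, so inverse 8.
N/16 = 1424791; 1424791 ≡ 7 (mod 16); 7·7 ≡ 1, so inverse 7.
N/41 = 556016; 556016 ≡ 15 (mod 41); 15·11 ≡ 1, so inverse 11.
N/31 = 735376; 735376 ≡ 25 (mod 31); 25·5 ≡ 1, so inverse 5.
N/59 = 386384; 386384 ≡ 52 (mod 59); 52·42 ≡ 1, so inverse 42.
t ≡ 13·1199824·8 + 4·1424791·7 + 37·556016·11 + 20·735376·5 + 30·386384·42 = 951355796.
951355796 mod 22796656 = 16692900.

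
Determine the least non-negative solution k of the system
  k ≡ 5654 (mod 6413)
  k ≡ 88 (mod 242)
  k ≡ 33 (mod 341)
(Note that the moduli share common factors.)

gcd(6413, 242) = 121 and 121 | (88 − 5654), so the pair is consistent; merging gives k ≡ 5654 (mod 12826), where 12826 = lcm(6413, 242).
gcd(12826, 341) = 11 and 11 | (33 − 5654), so the pair is consistent; merging gives k ≡ 121088 (mod 397606), where 397606 = lcm(12826, 341).
The solution is unique modulo lcm(6413, 242, 341) = 397606.

121088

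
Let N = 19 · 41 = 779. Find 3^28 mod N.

491

Mod 19: 3 ≡ 3; by Fermat, exponent reduces to 28 mod 18 = 10; 3^10 ≡ 16 (mod 19).
Mod 41: 3 ≡ 3; 3^28 ≡ 40 (mod 41).
Combine by CRT: x ≡ 16 (mod 19), x ≡ 40 (mod 41) ⇒ x ≡ 491 (mod 779).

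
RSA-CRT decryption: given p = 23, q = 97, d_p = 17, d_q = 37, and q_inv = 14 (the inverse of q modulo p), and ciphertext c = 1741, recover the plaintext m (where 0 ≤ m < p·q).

m₁ = c^(d_p) mod p: c ≡ 16 (mod 23), and 16^17 mod 23 = 4.
m₂ = c^(d_q) mod q: c ≡ 92 (mod 97), and 92^37 mod 97 = 41.
h = q_inv·(m₁ − m₂) mod p = 14·(4 − 41) mod 23 = 11.
m = m₂ + h·q = 41 + 11·97 = 1108.

1108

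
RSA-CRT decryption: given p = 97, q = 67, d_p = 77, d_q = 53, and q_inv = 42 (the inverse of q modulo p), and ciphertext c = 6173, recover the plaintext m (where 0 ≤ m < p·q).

1297

m₁ = c^(d_p) mod p: c ≡ 62 (mod 97), and 62^77 mod 97 = 36.
m₂ = c^(d_q) mod q: c ≡ 9 (mod 67), and 9^53 mod 67 = 24.
h = q_inv·(m₁ − m₂) mod p = 42·(36 − 24) mod 97 = 19.
m = m₂ + h·q = 24 + 19·67 = 1297.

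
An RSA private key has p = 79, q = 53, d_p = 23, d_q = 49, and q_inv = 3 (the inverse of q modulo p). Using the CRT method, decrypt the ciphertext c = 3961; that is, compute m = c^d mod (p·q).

3794

m₁ = c^(d_p) mod p: c ≡ 11 (mod 79), and 11^23 mod 79 = 2.
m₂ = c^(d_q) mod q: c ≡ 39 (mod 53), and 39^49 mod 53 = 31.
h = q_inv·(m₁ − m₂) mod p = 3·(2 − 31) mod 79 = 71.
m = m₂ + h·q = 31 + 71·53 = 3794.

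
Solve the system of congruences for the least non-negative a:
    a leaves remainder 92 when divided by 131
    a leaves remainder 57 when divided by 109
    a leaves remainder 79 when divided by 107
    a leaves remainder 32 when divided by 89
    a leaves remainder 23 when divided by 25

2861331698

The moduli are pairwise coprime; N = 131·109·107·89·25 = 3399472925.
N/131 = 25950175; 25950175 ≡ 123 (mod 131); 123·49 ≡ 1, so inverse 49.
N/109 = 31187825; 31187825 ≡ 91 (mod 109); 91·6 ≡ 1, so inverse 6.
N/107 = 31770775; 31770775 ≡ 14 (mod 107); 14·23 ≡ 1, so inverse 23.
N/89 = 38196325; 38196325 ≡ 17 (mod 89); 17·21 ≡ 1, so inverse 21.
N/25 = 135978917; 135978917 ≡ 17 (mod 25); 17·3 ≡ 1, so inverse 3.
a ≡ 92·25950175·49 + 57·31187825·6 + 79·31770775·23 + 32·38196325·21 + 23·135978917·3 = 220427598898.
220427598898 mod 3399472925 = 2861331698.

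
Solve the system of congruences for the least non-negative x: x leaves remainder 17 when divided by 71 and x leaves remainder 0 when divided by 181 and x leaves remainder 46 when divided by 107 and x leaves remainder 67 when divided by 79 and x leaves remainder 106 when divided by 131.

6747664434

The moduli are pairwise coprime; N = 71·181·107·79·131 = 14230464893.
N/71 = 200429083; 200429083 ≡ 59 (mod 71); 59·65 ≡ 1, so inverse 65.
N/181 = 78621353; 78621353 ≡ 21 (mod 181); 21·69 ≡ 1, so inverse 69.
N/107 = 132994999; 132994999 ≡ 98 (mod 107); 98·95 ≡ 1, so inverse 95.
N/79 = 180132467; 180132467 ≡ 64 (mod 79); 64·21 ≡ 1, so inverse 21.
N/131 = 108629503; 108629503 ≡ 111 (mod 131); 111·72 ≡ 1, so inverse 72.
x ≡ 17·200429083·65 + 0·78621353·69 + 46·132994999·95 + 67·180132467·21 + 106·108629503·72 = 1885169030310.
1885169030310 mod 14230464893 = 6747664434.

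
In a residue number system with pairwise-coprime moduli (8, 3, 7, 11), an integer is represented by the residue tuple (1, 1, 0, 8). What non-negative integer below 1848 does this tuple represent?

217

The moduli are pairwise coprime; N = 8·3·7·11 = 1848.
N/8 = 231; 231 ≡ 7 (mod 8); 7·7 ≡ 1, so inverse 7.
N/3 = 616; 616 ≡ 1 (mod 3), inverse 1.
N/7 = 264; 264 ≡ 5 (mod 7); 5·3 ≡ 1, so inverse 3.
N/11 = 168; 168 ≡ 3 (mod 11); 3·4 ≡ 1, so inverse 4.
x ≡ 1·231·7 + 1·616·1 + 0·264·3 + 8·168·4 = 7609.
7609 mod 1848 = 217.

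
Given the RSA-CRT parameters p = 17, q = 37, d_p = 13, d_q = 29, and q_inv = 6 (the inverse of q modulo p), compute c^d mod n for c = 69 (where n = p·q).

m₁ = c^(d_p) mod p: c ≡ 1 (mod 17), and 1^13 mod 17 = 1.
m₂ = c^(d_q) mod q: c ≡ 32 (mod 37), and 32^29 mod 37 = 2.
h = q_inv·(m₁ − m₂) mod p = 6·(1 − 2) mod 17 = 11.
m = m₂ + h·q = 2 + 11·37 = 409.

409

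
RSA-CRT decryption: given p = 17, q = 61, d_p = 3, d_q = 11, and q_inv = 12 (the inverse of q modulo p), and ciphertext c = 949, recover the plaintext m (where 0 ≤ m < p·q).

1010

m₁ = c^(d_p) mod p: c ≡ 14 (mod 17), and 14^3 mod 17 = 7.
m₂ = c^(d_q) mod q: c ≡ 34 (mod 61), and 34^11 mod 61 = 34.
h = q_inv·(m₁ − m₂) mod p = 12·(7 − 34) mod 17 = 16.
m = m₂ + h·q = 34 + 16·61 = 1010.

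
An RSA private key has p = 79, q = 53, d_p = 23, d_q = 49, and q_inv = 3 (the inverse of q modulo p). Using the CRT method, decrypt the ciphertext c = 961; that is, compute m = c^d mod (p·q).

2932

m₁ = c^(d_p) mod p: c ≡ 13 (mod 79), and 13^23 mod 79 = 9.
m₂ = c^(d_q) mod q: c ≡ 7 (mod 53), and 7^49 mod 53 = 17.
h = q_inv·(m₁ − m₂) mod p = 3·(9 − 17) mod 79 = 55.
m = m₂ + h·q = 17 + 55·53 = 2932.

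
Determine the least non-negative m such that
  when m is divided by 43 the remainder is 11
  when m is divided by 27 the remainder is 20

398

From m ≡ 11 (mod 43) write m = 11 + 43t. Substituting into m ≡ 20 (mod 27) gives 43t ≡ 9 (mod 27), and since 16⁻¹ ≡ 22 (mod 27), t ≡ 9. Hence m ≡ 11 + 43·9 = 398 (mod 1161).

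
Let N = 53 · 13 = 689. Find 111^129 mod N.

21

Mod 53: 111 ≡ 5; by Fermat, exponent reduces to 129 mod 52 = 25; 5^25 ≡ 21 (mod 53).
Mod 13: 111 ≡ 7; by Fermat, exponent reduces to 129 mod 12 = 9; 7^9 ≡ 8 (mod 13).
Combine by CRT: x ≡ 21 (mod 53), x ≡ 8 (mod 13) ⇒ x ≡ 21 (mod 689).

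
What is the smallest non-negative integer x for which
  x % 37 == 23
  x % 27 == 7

From x ≡ 23 (mod 37) write x = 23 + 37t. Substituting into x ≡ 7 (mod 27) gives 37t ≡ 11 (mod 27), and since 10⁻¹ ≡ 19 (mod 27), t ≡ 20. Hence x ≡ 23 + 37·20 = 763 (mod 999).

763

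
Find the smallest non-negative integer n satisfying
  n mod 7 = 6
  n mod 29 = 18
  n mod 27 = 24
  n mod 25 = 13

888

The moduli are pairwise coprime; M = 7·29·27·25 = 137025.
M/7 = 19575; 19575 ≡ 3 (mod 7); 3·5 ≡ 1, so inverse 5.
M/29 = 4725; 4725 ≡ 27 (mod 29); 27·14 ≡ 1, so inverse 14.
M/27 = 5075; 5075 ≡ 26 (mod 27); 26·26 ≡ 1, so inverse 26.
M/25 = 5481; 5481 ≡ 6 (mod 25); 6·21 ≡ 1, so inverse 21.
n ≡ 6·19575·5 + 18·4725·14 + 24·5075·26 + 13·5481·21 = 6441063.
6441063 mod 137025 = 888.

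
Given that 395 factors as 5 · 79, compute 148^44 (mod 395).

Mod 5: 148 ≡ 3; since 4 | 44, by Fermat 3^44 ≡ 1 (mod 5).
Mod 79: 148 ≡ 69; 69^44 ≡ 65 (mod 79).
Combine by CRT: x ≡ 1 (mod 5), x ≡ 65 (mod 79) ⇒ x ≡ 381 (mod 395).

381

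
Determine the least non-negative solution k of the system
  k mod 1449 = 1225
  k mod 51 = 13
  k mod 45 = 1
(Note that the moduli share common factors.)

79471

Combine the congruences pairwise.
gcd(1449, 51) = 3 and 3 | (13 − 1225), so the pair is consistent; merging gives k ≡ 5572 (mod 24633), where 24633 = lcm(1449, 51).
gcd(24633, 45) = 9 and 9 | (1 − 5572), so the pair is consistent; merging gives k ≡ 79471 (mod 123165), where 123165 = lcm(24633, 45).
The solution is unique modulo lcm(1449, 51, 45) = 123165.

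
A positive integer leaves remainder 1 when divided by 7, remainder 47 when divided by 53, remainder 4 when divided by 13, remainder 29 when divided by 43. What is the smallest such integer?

103874

The moduli are pairwise coprime; M = 7·53·13·43 = 207389.
M/7 = 29627; 29627 ≡ 3 (mod 7); 3·5 ≡ 1, so inverse 5.
M/53 = 3913; 3913 ≡ 44 (mod 53); 44·47 ≡ 1, so inverse 47.
M/13 = 15953; 15953 ≡ 2 (mod 13); 2·7 ≡ 1, so inverse 7.
M/43 = 4823; 4823 ≡ 7 (mod 43); 7·37 ≡ 1, so inverse 37.
N ≡ 1·29627·5 + 47·3913·47 + 4·15953·7 + 29·4823·37 = 14413715.
14413715 mod 207389 = 103874.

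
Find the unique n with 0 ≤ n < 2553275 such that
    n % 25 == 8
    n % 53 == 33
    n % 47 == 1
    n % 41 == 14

1912008

The moduli are pairwise coprime; M = 25·53·47·41 = 2553275.
M/25 = 102131; 102131 ≡ 6 (mod 25); 6·21 ≡ 1, so inverse 21.
M/53 = 48175; 48175 ≡ 51 (mod 53); 51·26 ≡ 1, so inverse 26.
M/47 = 54325; 54325 ≡ 40 (mod 47); 40·20 ≡ 1, so inverse 20.
M/41 = 62275; 62275 ≡ 37 (mod 41); 37·10 ≡ 1, so inverse 10.
n ≡ 8·102131·21 + 33·48175·26 + 1·54325·20 + 14·62275·10 = 68297158.
68297158 mod 2553275 = 1912008.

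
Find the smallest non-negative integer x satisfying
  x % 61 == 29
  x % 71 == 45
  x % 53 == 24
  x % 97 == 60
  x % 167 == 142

The moduli are pairwise coprime; N = 61·71·53·97·167 = 3718367057.
N/61 = 60956837; 60956837 ≡ 25 (mod 61); 25·22 ≡ 1, so inverse 22.
N/71 = 52371367; 52371367 ≡ 63 (mod 71); 63·62 ≡ 1, so inverse 62.
N/53 = 70157869; 70157869 ≡ 20 (mod 53); 20·8 ≡ 1, so inverse 8.
N/97 = 38333681; 38333681 ≡ 57 (mod 97); 57·80 ≡ 1, so inverse 80.
N/167 = 22265671; 22265671 ≡ 62 (mod 167); 62·132 ≡ 1, so inverse 132.
x ≡ 29·60956837·22 + 45·52371367·62 + 24·70157869·8 + 60·38333681·80 + 142·22265671·132 = 799826292808.
799826292808 mod 3718367057 = 377375553.

377375553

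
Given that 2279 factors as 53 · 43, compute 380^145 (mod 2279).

767

Mod 53: 380 ≡ 9; by Fermat, exponent reduces to 145 mod 52 = 41; 9^41 ≡ 25 (mod 53).
Mod 43: 380 ≡ 36; by Fermat, exponent reduces to 145 mod 42 = 19; 36^19 ≡ 36 (mod 43).
Combine by CRT: x ≡ 25 (mod 53), x ≡ 36 (mod 43) ⇒ x ≡ 767 (mod 2279).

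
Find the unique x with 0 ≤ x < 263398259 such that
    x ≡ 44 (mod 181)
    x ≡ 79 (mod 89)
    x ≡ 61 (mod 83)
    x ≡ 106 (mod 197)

40768665

The moduli are pairwise coprime; N = 181·89·83·197 = 263398259.
N/181 = 1455239; 1455239 ≡ 180 (mod 181); 180·180 ≡ 1, so inverse 180.
N/89 = 2959531; 2959531 ≡ 14 (mod 89); 14·70 ≡ 1, so inverse 70.
N/83 = 3173473; 3173473 ≡ 51 (mod 83); 51·70 ≡ 1, so inverse 70.
N/197 = 1337047; 1337047 ≡ 8 (mod 197); 8·74 ≡ 1, so inverse 74.
x ≡ 44·1455239·180 + 79·2959531·70 + 61·3173473·70 + 106·1337047·74 = 51930225688.
51930225688 mod 263398259 = 40768665.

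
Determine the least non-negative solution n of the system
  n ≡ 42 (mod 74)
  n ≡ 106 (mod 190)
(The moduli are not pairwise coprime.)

gcd(74, 190) = 2 and 2 | (106 − 42), so the pair is consistent; merging gives n ≡ 486 (mod 7030), where 7030 = lcm(74, 190).
The solution is unique modulo lcm(74, 190) = 7030.

486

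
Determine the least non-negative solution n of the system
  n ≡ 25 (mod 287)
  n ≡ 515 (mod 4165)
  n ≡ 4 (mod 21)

271240

Combine the congruences pairwise.
gcd(287, 4165) = 7 and 7 | (515 − 25), so the pair is consistent; merging gives n ≡ 100475 (mod 170765), where 170765 = lcm(287, 4165).
gcd(170765, 21) = 7 and 7 | (4 − 100475), so the pair is consistent; merging gives n ≡ 271240 (mod 512295), where 512295 = lcm(170765, 21).
The solution is unique modulo lcm(287, 4165, 21) = 512295.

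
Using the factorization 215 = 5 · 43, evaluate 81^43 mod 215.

Mod 5: 81 ≡ 1; by Fermat, exponent reduces to 43 mod 4 = 3; 1^3 ≡ 1 (mod 5).
Mod 43: 81 ≡ 38; by Fermat, exponent reduces to 43 mod 42 = 1; 38^1 ≡ 38 (mod 43).
Combine by CRT: x ≡ 1 (mod 5), x ≡ 38 (mod 43) ⇒ x ≡ 81 (mod 215).

81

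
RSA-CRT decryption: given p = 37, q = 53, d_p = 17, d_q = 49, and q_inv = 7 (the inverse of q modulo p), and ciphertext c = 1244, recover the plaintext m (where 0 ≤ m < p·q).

1044

m₁ = c^(d_p) mod p: c ≡ 23 (mod 37), and 23^17 mod 37 = 8.
m₂ = c^(d_q) mod q: c ≡ 25 (mod 53), and 25^49 mod 53 = 37.
h = q_inv·(m₁ − m₂) mod p = 7·(8 − 37) mod 37 = 19.
m = m₂ + h·q = 37 + 19·53 = 1044.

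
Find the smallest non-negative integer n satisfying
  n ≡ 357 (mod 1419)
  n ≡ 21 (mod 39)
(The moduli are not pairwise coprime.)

1776

gcd(1419, 39) = 3 and 3 | (21 − 357), so the pair is consistent; merging gives n ≡ 1776 (mod 18447), where 18447 = lcm(1419, 39).
The solution is unique modulo lcm(1419, 39) = 18447.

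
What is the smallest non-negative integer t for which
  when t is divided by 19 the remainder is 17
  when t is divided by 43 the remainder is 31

74

Combine the congruences pairwise.
From t ≡ 17 (mod 19) write t = 17 + 19s. Substituting into t ≡ 31 (mod 43) gives 19s ≡ 14 (mod 43), and since 19⁻¹ ≡ 34 (mod 43), s ≡ 3. Hence t ≡ 17 + 19·3 = 74 (mod 817).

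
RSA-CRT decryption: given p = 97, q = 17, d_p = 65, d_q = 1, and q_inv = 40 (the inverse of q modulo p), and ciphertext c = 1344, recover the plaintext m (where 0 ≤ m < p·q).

m₁ = c^(d_p) mod p: c ≡ 83 (mod 97), and 83^65 mod 97 = 92.
m₂ = c^(d_q) mod q: c ≡ 1 (mod 17), and 1^1 mod 17 = 1.
h = q_inv·(m₁ − m₂) mod p = 40·(92 − 1) mod 97 = 51.
m = m₂ + h·q = 1 + 51·17 = 868.

868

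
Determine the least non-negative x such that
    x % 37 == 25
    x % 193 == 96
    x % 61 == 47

The moduli are pairwise coprime; N = 37·193·61 = 435601.
N/37 = 11773; 11773 ≡ 7 (mod 37); 7·16 ≡ 1, so inverse 16.
N/193 = 2257; 2257 ≡ 134 (mod 193); 134·157 ≡ 1, so inverse 157.
N/61 = 7141; 7141 ≡ 4 (mod 61); 4·46 ≡ 1, so inverse 46.
x ≡ 25·11773·16 + 96·2257·157 + 47·7141·46 = 54165546.
54165546 mod 435601 = 151022.

151022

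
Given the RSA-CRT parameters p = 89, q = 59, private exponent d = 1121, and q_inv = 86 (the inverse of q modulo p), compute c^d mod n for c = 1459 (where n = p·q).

d_p = d mod (p−1) = 1121 mod 88 = 65; d_q = d mod (q−1) = 19.
m₁ = c^(d_p) mod p: c ≡ 35 (mod 89), and 35^65 mod 89 = 62.
m₂ = c^(d_q) mod q: c ≡ 43 (mod 59), and 43^19 mod 59 = 52.
h = q_inv·(m₁ − m₂) mod p = 86·(62 − 52) mod 89 = 59.
m = m₂ + h·q = 52 + 59·59 = 3533.

3533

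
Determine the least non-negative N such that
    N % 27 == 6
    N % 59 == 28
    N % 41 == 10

9645

From N ≡ 6 (mod 27) write N = 6 + 27t. Substituting into N ≡ 28 (mod 59) gives 27t ≡ 22 (mod 59), and since 27⁻¹ ≡ 35 (mod 59), t ≡ 3. Hence N ≡ 6 + 27·3 = 87 (mod 1593).
From N ≡ 87 (mod 1593) write N = 87 + 1593t. Substituting into N ≡ 10 (mod 41) gives 1593t ≡ 5 (mod 41), and since 35⁻¹ ≡ 34 (mod 41), t ≡ 6. Hence N ≡ 87 + 1593·6 = 9645 (mod 65313).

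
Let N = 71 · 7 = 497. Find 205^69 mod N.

204

Mod 71: 205 ≡ 63; 63^69 ≡ 62 (mod 71).
Mod 7: 205 ≡ 2; by Fermat, exponent reduces to 69 mod 6 = 3; 2^3 ≡ 1 (mod 7).
Combine by CRT: x ≡ 62 (mod 71), x ≡ 1 (mod 7) ⇒ x ≡ 204 (mod 497).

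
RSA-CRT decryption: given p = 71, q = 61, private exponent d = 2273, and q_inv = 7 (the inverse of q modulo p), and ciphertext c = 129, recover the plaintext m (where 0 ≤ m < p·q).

d_p = d mod (p−1) = 2273 mod 70 = 33; d_q = d mod (q−1) = 53.
m₁ = c^(d_p) mod p: c ≡ 58 (mod 71), and 58^33 mod 71 = 50.
m₂ = c^(d_q) mod q: c ≡ 7 (mod 61), and 7^53 mod 61 = 44.
h = q_inv·(m₁ − m₂) mod p = 7·(50 − 44) mod 71 = 42.
m = m₂ + h·q = 44 + 42·61 = 2606.

2606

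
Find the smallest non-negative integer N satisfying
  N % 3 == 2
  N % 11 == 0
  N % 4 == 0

44

The moduli are pairwise coprime; M = 3·11·4 = 132.
M/3 = 44; 44 ≡ 2 (mod 3); 2·2 ≡ 1, so inverse 2.
M/11 = 12; 12 ≡ 1 (mod 11), inverse 1.
M/4 = 33; 33 ≡ 1 (mod 4), inverse 1.
N ≡ 2·44·2 + 0·12·1 + 0·33·1 = 176.
176 mod 132 = 44.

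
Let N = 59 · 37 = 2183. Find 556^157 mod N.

Mod 59: 556 ≡ 25; by Fermat, exponent reduces to 157 mod 58 = 41; 25^41 ≡ 29 (mod 59).
Mod 37: 556 ≡ 1; by Fermat, exponent reduces to 157 mod 36 = 13; 1^13 ≡ 1 (mod 37).
Combine by CRT: x ≡ 29 (mod 59), x ≡ 1 (mod 37) ⇒ x ≡ 1740 (mod 2183).

1740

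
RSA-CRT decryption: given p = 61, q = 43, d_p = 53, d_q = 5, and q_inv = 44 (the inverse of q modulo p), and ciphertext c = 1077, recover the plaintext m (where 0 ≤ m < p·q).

m₁ = c^(d_p) mod p: c ≡ 40 (mod 61), and 40^53 mod 61 = 32.
m₂ = c^(d_q) mod q: c ≡ 2 (mod 43), and 2^5 mod 43 = 32.
h = q_inv·(m₁ − m₂) mod p = 44·(32 − 32) mod 61 = 0.
m = m₂ + h·q = 32 + 0·43 = 32.

32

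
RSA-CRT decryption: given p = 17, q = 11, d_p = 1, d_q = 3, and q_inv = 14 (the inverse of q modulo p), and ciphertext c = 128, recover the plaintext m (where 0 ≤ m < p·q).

145

m₁ = c^(d_p) mod p: c ≡ 9 (mod 17), and 9^1 mod 17 = 9.
m₂ = c^(d_q) mod q: c ≡ 7 (mod 11), and 7^3 mod 11 = 2.
h = q_inv·(m₁ − m₂) mod p = 14·(9 − 2) mod 17 = 13.
m = m₂ + h·q = 2 + 13·11 = 145.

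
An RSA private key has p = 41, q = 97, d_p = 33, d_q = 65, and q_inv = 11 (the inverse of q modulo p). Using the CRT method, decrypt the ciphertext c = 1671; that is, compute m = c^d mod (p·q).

m₁ = c^(d_p) mod p: c ≡ 31 (mod 41), and 31^33 mod 41 = 25.
m₂ = c^(d_q) mod q: c ≡ 22 (mod 97), and 22^65 mod 97 = 22.
h = q_inv·(m₁ − m₂) mod p = 11·(25 − 22) mod 41 = 33.
m = m₂ + h·q = 22 + 33·97 = 3223.

3223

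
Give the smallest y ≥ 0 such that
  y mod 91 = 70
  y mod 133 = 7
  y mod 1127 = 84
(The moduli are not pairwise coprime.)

260421

Combine the congruences pairwise.
gcd(91, 133) = 7 and 7 | (7 − 70), so the pair is consistent; merging gives y ≡ 1071 (mod 1729), where 1729 = lcm(91, 133).
gcd(1729, 1127) = 7 and 7 | (84 − 1071), so the pair is consistent; merging gives y ≡ 260421 (mod 278369), where 278369 = lcm(1729, 1127).
The solution is unique modulo lcm(91, 133, 1127) = 278369.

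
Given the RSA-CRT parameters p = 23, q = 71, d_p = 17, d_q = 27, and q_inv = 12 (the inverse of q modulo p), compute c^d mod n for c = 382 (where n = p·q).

641

m₁ = c^(d_p) mod p: c ≡ 14 (mod 23), and 14^17 mod 23 = 20.
m₂ = c^(d_q) mod q: c ≡ 27 (mod 71), and 27^27 mod 71 = 2.
h = q_inv·(m₁ − m₂) mod p = 12·(20 − 2) mod 23 = 9.
m = m₂ + h·q = 2 + 9·71 = 641.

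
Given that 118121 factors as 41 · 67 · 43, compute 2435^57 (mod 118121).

56959

Mod 41: 2435 ≡ 16; by Fermat, exponent reduces to 57 mod 40 = 17; 16^17 ≡ 10 (mod 41).
Mod 67: 2435 ≡ 23; 23^57 ≡ 9 (mod 67).
Mod 43: 2435 ≡ 27; by Fermat, exponent reduces to 57 mod 42 = 15; 27^15 ≡ 27 (mod 43).
Combine by CRT: x ≡ 10 (mod 41), x ≡ 9 (mod 67), x ≡ 27 (mod 43) ⇒ x ≡ 56959 (mod 118121).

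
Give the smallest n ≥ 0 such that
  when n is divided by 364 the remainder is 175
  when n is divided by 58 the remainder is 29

3451

gcd(364, 58) = 2 and 2 | (29 − 175), so the pair is consistent; merging gives n ≡ 3451 (mod 10556), where 10556 = lcm(364, 58).
The solution is unique modulo lcm(364, 58) = 10556.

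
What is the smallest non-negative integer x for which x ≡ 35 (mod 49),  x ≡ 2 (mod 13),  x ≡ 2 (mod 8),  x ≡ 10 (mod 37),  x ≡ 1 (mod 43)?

8075186

Combine the congruences pairwise.
From x ≡ 35 (mod 49) write x = 35 + 49t. Substituting into x ≡ 2 (mod 13) gives 49t ≡ 6 (mod 13), and since 10⁻¹ ≡ 4 (mod 13), t ≡ 11. Hence x ≡ 35 + 49·11 = 574 (mod 637).
From x ≡ 574 (mod 637) write x = 574 + 637t. Substituting into x ≡ 2 (mod 8) gives 637t ≡ 4 (mod 8), and since 5⁻¹ ≡ 5 (mod 8), t ≡ 4. Hence x ≡ 574 + 637·4 = 3122 (mod 5096).
From x ≡ 3122 (mod 5096) write x = 3122 + 5096t. Substituting into x ≡ 10 (mod 37) gives 5096t ≡ 33 (mod 37), and since 27⁻¹ ≡ 11 (mod 37), t ≡ 30. Hence x ≡ 3122 + 5096·30 = 156002 (mod 188552).
From x ≡ 156002 (mod 188552) write x = 156002 + 188552t. Substituting into x ≡ 1 (mod 43) gives 188552t ≡ 3 (mod 43), and since 40⁻¹ ≡ 14 (mod 43), t ≡ 42. Hence x ≡ 156002 + 188552·42 = 8075186 (mod 8107736).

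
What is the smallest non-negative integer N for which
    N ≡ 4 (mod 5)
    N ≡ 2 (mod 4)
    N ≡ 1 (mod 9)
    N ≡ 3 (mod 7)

From N ≡ 4 (mod 5) write N = 4 + 5t. Substituting into N ≡ 2 (mod 4) gives 5t ≡ 2 (mod 4), and since 1⁻¹ ≡ 1 (mod 4), t ≡ 2. Hence N ≡ 4 + 5·2 = 14 (mod 20).
From N ≡ 14 (mod 20) write N = 14 + 20t. Substituting into N ≡ 1 (mod 9) gives 20t ≡ 5 (mod 9), and since 2⁻¹ ≡ 5 (mod 9), t ≡ 7. Hence N ≡ 14 + 20·7 = 154 (mod 180).
From N ≡ 154 (mod 180) write N = 154 + 180t. Substituting into N ≡ 3 (mod 7) gives 180t ≡ 3 (mod 7), and since 5⁻¹ ≡ 3 (mod 7), t ≡ 2. Hence N ≡ 154 + 180·2 = 514 (mod 1260).

514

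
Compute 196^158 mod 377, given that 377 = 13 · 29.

313

Mod 13: 196 ≡ 1; by Fermat, exponent reduces to 158 mod 12 = 2; 1^2 ≡ 1 (mod 13).
Mod 29: 196 ≡ 22; by Fermat, exponent reduces to 158 mod 28 = 18; 22^18 ≡ 23 (mod 29).
Combine by CRT: x ≡ 1 (mod 13), x ≡ 23 (mod 29) ⇒ x ≡ 313 (mod 377).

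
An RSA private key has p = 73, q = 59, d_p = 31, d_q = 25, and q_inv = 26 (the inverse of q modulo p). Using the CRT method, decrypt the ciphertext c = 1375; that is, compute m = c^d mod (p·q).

4126

m₁ = c^(d_p) mod p: c ≡ 61 (mod 73), and 61^31 mod 73 = 38.
m₂ = c^(d_q) mod q: c ≡ 18 (mod 59), and 18^25 mod 59 = 55.
h = q_inv·(m₁ − m₂) mod p = 26·(38 − 55) mod 73 = 69.
m = m₂ + h·q = 55 + 69·59 = 4126.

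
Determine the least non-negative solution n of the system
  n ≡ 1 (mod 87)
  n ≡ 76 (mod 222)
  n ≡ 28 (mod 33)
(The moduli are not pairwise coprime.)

gcd(87, 222) = 3 and 3 | (76 − 1), so the pair is consistent; merging gives n ≡ 4960 (mod 6438), where 6438 = lcm(87, 222).
gcd(6438, 33) = 3 and 3 | (28 − 4960), so the pair is consistent; merging gives n ≡ 43588 (mod 70818), where 70818 = lcm(6438, 33).
The solution is unique modulo lcm(87, 222, 33) = 70818.

43588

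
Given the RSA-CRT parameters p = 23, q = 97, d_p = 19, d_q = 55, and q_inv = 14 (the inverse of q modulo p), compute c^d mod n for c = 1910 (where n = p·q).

m₁ = c^(d_p) mod p: c ≡ 1 (mod 23), and 1^19 mod 23 = 1.
m₂ = c^(d_q) mod q: c ≡ 67 (mod 97), and 67^55 mod 97 = 51.
h = q_inv·(m₁ − m₂) mod p = 14·(1 − 51) mod 23 = 13.
m = m₂ + h·q = 51 + 13·97 = 1312.

1312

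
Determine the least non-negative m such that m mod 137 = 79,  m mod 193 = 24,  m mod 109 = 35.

The moduli are pairwise coprime; N = 137·193·109 = 2882069.
N/137 = 21037; 21037 ≡ 76 (mod 137); 76·128 ≡ 1, so inverse 128.
N/193 = 14933; 14933 ≡ 72 (mod 193); 72·126 ≡ 1, so inverse 126.
N/109 = 26441; 26441 ≡ 63 (mod 109); 63·45 ≡ 1, so inverse 45.
m ≡ 79·21037·128 + 24·14933·126 + 35·26441·45 = 299528111.
299528111 mod 2882069 = 2675004.

2675004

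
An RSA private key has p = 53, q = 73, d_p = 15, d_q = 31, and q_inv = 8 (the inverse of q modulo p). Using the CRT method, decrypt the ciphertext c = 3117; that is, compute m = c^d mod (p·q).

m₁ = c^(d_p) mod p: c ≡ 43 (mod 53), and 43^15 mod 53 = 6.
m₂ = c^(d_q) mod q: c ≡ 51 (mod 73), and 51^31 mod 73 = 63.
h = q_inv·(m₁ − m₂) mod p = 8·(6 − 63) mod 53 = 21.
m = m₂ + h·q = 63 + 21·73 = 1596.

1596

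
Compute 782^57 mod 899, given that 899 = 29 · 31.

Mod 29: 782 ≡ 28; by Fermat, exponent reduces to 57 mod 28 = 1; 28^1 ≡ 28 (mod 29).
Mod 31: 782 ≡ 7; by Fermat, exponent reduces to 57 mod 30 = 27; 7^27 ≡ 16 (mod 31).
Combine by CRT: x ≡ 28 (mod 29), x ≡ 16 (mod 31) ⇒ x ≡ 202 (mod 899).

202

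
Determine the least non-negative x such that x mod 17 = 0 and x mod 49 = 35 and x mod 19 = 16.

12138

The moduli are pairwise coprime; N = 17·49·19 = 15827.
N/17 = 931; 931 ≡ 13 (mod 17); 13·4 ≡ 1, so inverse 4.
N/49 = 323; 323 ≡ 29 (mod 49); 29·22 ≡ 1, so inverse 22.
N/19 = 833; 833 ≡ 16 (mod 19); 16·6 ≡ 1, so inverse 6.
x ≡ 0·931·4 + 35·323·22 + 16·833·6 = 328678.
328678 mod 15827 = 12138.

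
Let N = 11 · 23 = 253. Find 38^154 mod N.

185

Mod 11: 38 ≡ 5; by Fermat, exponent reduces to 154 mod 10 = 4; 5^4 ≡ 9 (mod 11).
Mod 23: 38 ≡ 15; since 22 | 154, by Fermat 15^154 ≡ 1 (mod 23).
Combine by CRT: x ≡ 9 (mod 11), x ≡ 1 (mod 23) ⇒ x ≡ 185 (mod 253).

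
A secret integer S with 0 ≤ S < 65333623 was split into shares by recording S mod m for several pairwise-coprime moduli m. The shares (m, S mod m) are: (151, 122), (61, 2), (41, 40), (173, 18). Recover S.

The moduli are pairwise coprime; N = 151·61·41·173 = 65333623.
N/151 = 432673; 432673 ≡ 58 (mod 151); 58·138 ≡ 1, so inverse 138.
N/61 = 1071043; 1071043 ≡ 5 (mod 61); 5·49 ≡ 1, so inverse 49.
N/41 = 1593503; 1593503 ≡ 38 (mod 41); 38·27 ≡ 1, so inverse 27.
N/173 = 377651; 377651 ≡ 165 (mod 173); 165·108 ≡ 1, so inverse 108.
S ≡ 122·432673·138 + 2·1071043·49 + 40·1593503·27 + 18·377651·108 = 9844581626.
9844581626 mod 65333623 = 44538176.

44538176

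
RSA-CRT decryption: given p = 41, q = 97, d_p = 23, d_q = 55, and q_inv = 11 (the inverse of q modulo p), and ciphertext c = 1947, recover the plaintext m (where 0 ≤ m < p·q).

m₁ = c^(d_p) mod p: c ≡ 20 (mod 41), and 20^23 mod 41 = 5.
m₂ = c^(d_q) mod q: c ≡ 7 (mod 97), and 7^55 mod 97 = 84.
h = q_inv·(m₁ − m₂) mod p = 11·(5 − 84) mod 41 = 33.
m = m₂ + h·q = 84 + 33·97 = 3285.

3285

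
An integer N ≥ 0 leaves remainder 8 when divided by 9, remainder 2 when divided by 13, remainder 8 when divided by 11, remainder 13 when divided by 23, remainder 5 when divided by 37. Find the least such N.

The moduli are pairwise coprime; M = 9·13·11·23·37 = 1095237.
M/9 = 121693; 121693 ≡ 4 (mod 9); 4·7 ≡ 1, so inverse 7.
M/13 = 84249; 84249 ≡ 9 (mod 13); 9·3 ≡ 1, so inverse 3.
M/11 = 99567; 99567 ≡ 6 (mod 11); 6·2 ≡ 1, so inverse 2.
M/23 = 47619; 47619 ≡ 9 (mod 23); 9·18 ≡ 1, so inverse 18.
M/37 = 29601; 29601 ≡ 1 (mod 37), inverse 1.
N ≡ 8·121693·7 + 2·84249·3 + 8·99567·2 + 13·47619·18 + 5·29601·1 = 20204225.
20204225 mod 1095237 = 489959.

489959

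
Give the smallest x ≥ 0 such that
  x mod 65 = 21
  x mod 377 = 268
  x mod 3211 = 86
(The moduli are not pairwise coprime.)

369351

gcd(65, 377) = 13 and 13 | (268 − 21), so the pair is consistent; merging gives x ≡ 1776 (mod 1885), where 1885 = lcm(65, 377).
gcd(1885, 3211) = 13 and 13 | (86 − 1776), so the pair is consistent; merging gives x ≡ 369351 (mod 465595), where 465595 = lcm(1885, 3211).
The solution is unique modulo lcm(65, 377, 3211) = 465595.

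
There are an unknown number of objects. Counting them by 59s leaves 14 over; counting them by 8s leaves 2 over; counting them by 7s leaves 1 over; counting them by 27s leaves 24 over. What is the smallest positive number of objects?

73410

Combine the congruences pairwise.
From N ≡ 14 (mod 59) write N = 14 + 59t. Substituting into N ≡ 2 (mod 8) gives 59t ≡ 4 (mod 8), and since 3⁻¹ ≡ 3 (mod 8), t ≡ 4. Hence N ≡ 14 + 59·4 = 250 (mod 472).
From N ≡ 250 (mod 472) write N = 250 + 472t. Substituting into N ≡ 1 (mod 7) gives 472t ≡ 3 (mod 7), and since 3⁻¹ ≡ 5 (mod 7), t ≡ 1. Hence N ≡ 250 + 472·1 = 722 (mod 3304).
From N ≡ 722 (mod 3304) write N = 722 + 3304t. Substituting into N ≡ 24 (mod 27) gives 3304t ≡ 4 (mod 27), and since 10⁻¹ ≡ 19 (mod 27), t ≡ 22. Hence N ≡ 722 + 3304·22 = 73410 (mod 89208).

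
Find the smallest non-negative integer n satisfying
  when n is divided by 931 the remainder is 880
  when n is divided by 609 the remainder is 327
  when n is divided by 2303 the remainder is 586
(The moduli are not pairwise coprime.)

279249

gcd(931, 609) = 7 and 7 | (327 − 880), so the pair is consistent; merging gives n ≡ 36258 (mod 80997), where 80997 = lcm(931, 609).
gcd(80997, 2303) = 49 and 49 | (586 − 36258), so the pair is consistent; merging gives n ≡ 279249 (mod 3806859), where 3806859 = lcm(80997, 2303).
The solution is unique modulo lcm(931, 609, 2303) = 3806859.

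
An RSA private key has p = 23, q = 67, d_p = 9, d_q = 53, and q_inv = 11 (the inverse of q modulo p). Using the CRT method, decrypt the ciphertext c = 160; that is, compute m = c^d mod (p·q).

1356

m₁ = c^(d_p) mod p: c ≡ 22 (mod 23), and 22^9 mod 23 = 22.
m₂ = c^(d_q) mod q: c ≡ 26 (mod 67), and 26^53 mod 67 = 16.
h = q_inv·(m₁ − m₂) mod p = 11·(22 − 16) mod 23 = 20.
m = m₂ + h·q = 16 + 20·67 = 1356.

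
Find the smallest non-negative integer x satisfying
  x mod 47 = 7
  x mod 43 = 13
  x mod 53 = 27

31403

Combine the congruences pairwise.
From x ≡ 7 (mod 47) write x = 7 + 47t. Substituting into x ≡ 13 (mod 43) gives 47t ≡ 6 (mod 43), and since 4⁻¹ ≡ 11 (mod 43), t ≡ 23. Hence x ≡ 7 + 47·23 = 1088 (mod 2021).
From x ≡ 1088 (mod 2021) write x = 1088 + 2021t. Substituting into x ≡ 27 (mod 53) gives 2021t ≡ 52 (mod 53), and since 7⁻¹ ≡ 38 (mod 53), t ≡ 15. Hence x ≡ 1088 + 2021·15 = 31403 (mod 107113).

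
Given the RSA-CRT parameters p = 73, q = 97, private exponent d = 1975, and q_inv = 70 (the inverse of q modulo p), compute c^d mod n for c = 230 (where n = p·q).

2364

d_p = d mod (p−1) = 1975 mod 72 = 31; d_q = d mod (q−1) = 55.
m₁ = c^(d_p) mod p: c ≡ 11 (mod 73), and 11^31 mod 73 = 28.
m₂ = c^(d_q) mod q: c ≡ 36 (mod 97), and 36^55 mod 97 = 36.
h = q_inv·(m₁ − m₂) mod p = 70·(28 − 36) mod 73 = 24.
m = m₂ + h·q = 36 + 24·97 = 2364.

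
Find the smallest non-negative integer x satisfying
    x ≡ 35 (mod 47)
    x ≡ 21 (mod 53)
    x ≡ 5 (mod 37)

The moduli are pairwise coprime; N = 47·53·37 = 92167.
N/47 = 1961; 1961 ≡ 34 (mod 47); 34·18 ≡ 1, so inverse 18.
N/53 = 1739; 1739 ≡ 43 (mod 53); 43·37 ≡ 1, so inverse 37.
N/37 = 2491; 2491 ≡ 12 (mod 37); 12·34 ≡ 1, so inverse 34.
x ≡ 35·1961·18 + 21·1739·37 + 5·2491·34 = 3010103.
3010103 mod 92167 = 60759.

60759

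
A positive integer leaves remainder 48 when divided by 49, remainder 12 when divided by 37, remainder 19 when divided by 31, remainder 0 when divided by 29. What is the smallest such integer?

From N ≡ 48 (mod 49) write N = 48 + 49t. Substituting into N ≡ 12 (mod 37) gives 49t ≡ 1 (mod 37), and since 12⁻¹ ≡ 34 (mod 37), t ≡ 34. Hence N ≡ 48 + 49·34 = 1714 (mod 1813).
From N ≡ 1714 (mod 1813) write N = 1714 + 1813t. Substituting into N ≡ 19 (mod 31) gives 1813t ≡ 10 (mod 31), and since 15⁻¹ ≡ 29 (mod 31), t ≡ 11. Hence N ≡ 1714 + 1813·11 = 21657 (mod 56203).
From N ≡ 21657 (mod 56203) write N = 21657 + 56203t. Substituting into N ≡ 0 (mod 29) gives 56203t ≡ 6 (mod 29), and since 1⁻¹ ≡ 1 (mod 29), t ≡ 6. Hence N ≡ 21657 + 56203·6 = 358875 (mod 1629887).

358875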